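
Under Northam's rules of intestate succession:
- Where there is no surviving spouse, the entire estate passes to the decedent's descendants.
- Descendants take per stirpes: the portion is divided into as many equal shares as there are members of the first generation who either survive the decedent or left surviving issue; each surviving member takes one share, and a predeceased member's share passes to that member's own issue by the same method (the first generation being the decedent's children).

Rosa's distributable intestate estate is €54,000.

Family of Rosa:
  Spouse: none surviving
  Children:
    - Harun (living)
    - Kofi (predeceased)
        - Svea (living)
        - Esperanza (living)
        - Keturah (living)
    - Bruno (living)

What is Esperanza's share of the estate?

Esperanza receives €6,000.

The entire €54,000 passes to the descendants.
That amount (€54,000) is divided into 3 shares of €18,000: Harun and Bruno each take €18,000; Kofi's €18,000 share passes to Kofi's issue.
Kofi's share (€18,000) is divided into 3 shares of €6,000: Svea, Esperanza, and Keturah each take €6,000.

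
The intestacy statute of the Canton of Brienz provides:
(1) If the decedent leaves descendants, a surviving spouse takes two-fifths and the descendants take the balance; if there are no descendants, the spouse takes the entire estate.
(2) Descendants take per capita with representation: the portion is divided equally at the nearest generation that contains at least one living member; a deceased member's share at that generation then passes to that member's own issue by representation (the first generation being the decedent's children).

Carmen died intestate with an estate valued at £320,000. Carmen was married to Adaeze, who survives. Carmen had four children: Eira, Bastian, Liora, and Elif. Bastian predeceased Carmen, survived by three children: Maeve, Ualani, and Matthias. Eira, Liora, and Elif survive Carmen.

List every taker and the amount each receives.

Adaeze takes two-fifths of £320,000 = £128,000. The remaining £192,000 passes to the descendants.
The descendants' portion (£192,000) is divided into 4 shares of £48,000: Eira, Liora, and Elif each take £48,000; Bastian's £48,000 share passes to Bastian's issue.
Bastian's share (£48,000) is divided into 3 shares of £16,000: Maeve, Ualani, and Matthias each take £16,000.

Adaeze: £128,000; Eira: £48,000; Maeve: £16,000; Ualani: £16,000; Matthias: £16,000; Liora: £48,000; Elif: £48,000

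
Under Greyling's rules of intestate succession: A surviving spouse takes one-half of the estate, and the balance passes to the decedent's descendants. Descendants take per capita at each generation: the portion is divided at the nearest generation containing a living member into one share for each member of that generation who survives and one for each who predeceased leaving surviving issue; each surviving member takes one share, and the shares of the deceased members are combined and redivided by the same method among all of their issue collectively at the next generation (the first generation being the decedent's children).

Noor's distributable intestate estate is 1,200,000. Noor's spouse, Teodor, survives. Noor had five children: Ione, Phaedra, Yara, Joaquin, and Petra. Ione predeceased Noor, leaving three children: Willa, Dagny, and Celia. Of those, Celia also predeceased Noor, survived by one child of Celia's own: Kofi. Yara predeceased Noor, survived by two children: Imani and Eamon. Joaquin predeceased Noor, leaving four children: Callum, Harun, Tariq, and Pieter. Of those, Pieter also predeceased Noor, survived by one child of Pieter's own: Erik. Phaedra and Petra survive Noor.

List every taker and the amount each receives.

Teodor: 600,000; Willa: 40,000; Dagny: 40,000; Kofi: 40,000; Phaedra: 120,000; Imani: 40,000; Eamon: 40,000; Callum: 40,000; Harun: 40,000; Tariq: 40,000; Erik: 40,000; Petra: 120,000

Teodor takes one-half of 1,200,000 = 600,000. The remaining 600,000 passes to the descendants.
The descendants' portion (600,000) is divided at the children's generation into 5 shares of 120,000. Phaedra and Petra each take 120,000. The 3 shares of the deceased (Ione, Yara, and Joaquin) are combined into a pool of 360,000.
That pool (360,000) is divided at the grandchildren's generation into 9 shares of 40,000. Willa, Dagny, Imani, Eamon, Callum, Harun, and Tariq each take 40,000. The 2 shares of the deceased (Celia and Pieter) are combined into a pool of 80,000.
That pool (80,000) is divided at the great-grandchildren's generation equally among Kofi and Erik: 40,000 each.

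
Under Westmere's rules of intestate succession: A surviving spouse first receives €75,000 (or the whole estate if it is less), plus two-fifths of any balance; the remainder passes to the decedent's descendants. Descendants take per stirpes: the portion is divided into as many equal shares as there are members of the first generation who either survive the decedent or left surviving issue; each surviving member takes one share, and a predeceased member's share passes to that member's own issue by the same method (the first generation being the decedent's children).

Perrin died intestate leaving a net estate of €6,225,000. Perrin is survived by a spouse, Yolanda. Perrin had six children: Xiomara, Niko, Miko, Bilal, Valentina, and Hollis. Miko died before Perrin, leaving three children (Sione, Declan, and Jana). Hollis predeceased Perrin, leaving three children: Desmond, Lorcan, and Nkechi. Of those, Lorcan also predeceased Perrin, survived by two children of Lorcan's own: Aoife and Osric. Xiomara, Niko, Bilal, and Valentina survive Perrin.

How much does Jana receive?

Jana receives €205,000.

Yolanda first takes €75,000, leaving a balance of €6,150,000. Yolanda then takes two-fifths of the balance (€2,460,000), for a total of €2,535,000. The remaining €3,690,000 passes to the descendants.
The descendants' portion (€3,690,000) is divided into 6 shares of €615,000: Xiomara, Niko, Bilal, and Valentina each take €615,000; Miko's €615,000 share passes to Miko's issue; Hollis's €615,000 share passes to Hollis's issue.
Miko's share (€615,000) is divided into 3 shares of €205,000: Sione, Declan, and Jana each take €205,000.
Hollis's share (€615,000) is divided into 3 shares of €205,000: Desmond and Nkechi each take €205,000; Lorcan's €205,000 share passes to Lorcan's issue.
Lorcan's share (€205,000) is divided into 2 shares of €102,500: Aoife and Osric each take €102,500.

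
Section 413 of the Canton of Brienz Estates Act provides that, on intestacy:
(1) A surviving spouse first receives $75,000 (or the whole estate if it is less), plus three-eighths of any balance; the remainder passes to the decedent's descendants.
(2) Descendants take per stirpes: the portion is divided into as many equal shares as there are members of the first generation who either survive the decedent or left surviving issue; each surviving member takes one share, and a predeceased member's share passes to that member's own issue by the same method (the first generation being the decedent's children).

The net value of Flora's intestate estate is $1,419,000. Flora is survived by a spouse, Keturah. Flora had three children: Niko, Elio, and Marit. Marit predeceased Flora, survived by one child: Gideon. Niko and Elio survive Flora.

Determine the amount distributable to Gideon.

Keturah first takes $75,000, leaving a balance of $1,344,000. Keturah then takes three-eighths of the balance ($504,000), for a total of $579,000. The remaining $840,000 passes to the descendants.
The descendants' portion ($840,000) is divided into 3 shares of $280,000: Niko and Elio each take $280,000; Marit's $280,000 share passes to Marit's issue.
Marit's share ($280,000) passes entirely to Gideon.

Gideon receives $280,000.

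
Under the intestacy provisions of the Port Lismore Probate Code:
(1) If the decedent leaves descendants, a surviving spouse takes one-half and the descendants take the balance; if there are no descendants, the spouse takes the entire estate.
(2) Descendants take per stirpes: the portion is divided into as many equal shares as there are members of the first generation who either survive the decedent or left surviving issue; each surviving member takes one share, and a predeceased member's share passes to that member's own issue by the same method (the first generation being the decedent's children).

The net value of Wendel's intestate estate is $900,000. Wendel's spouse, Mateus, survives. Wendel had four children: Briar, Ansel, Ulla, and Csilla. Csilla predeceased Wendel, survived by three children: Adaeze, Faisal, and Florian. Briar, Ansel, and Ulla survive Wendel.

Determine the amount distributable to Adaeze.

Adaeze receives $37,500.

Mateus takes one-half of $900,000 = $450,000. The remaining $450,000 passes to the descendants.
The descendants' portion ($450,000) is divided into 4 shares of $112,500: Briar, Ansel, and Ulla each take $112,500; Csilla's $112,500 share passes to Csilla's issue.
Csilla's share ($112,500) is divided into 3 shares of $37,500: Adaeze, Faisal, and Florian each take $37,500.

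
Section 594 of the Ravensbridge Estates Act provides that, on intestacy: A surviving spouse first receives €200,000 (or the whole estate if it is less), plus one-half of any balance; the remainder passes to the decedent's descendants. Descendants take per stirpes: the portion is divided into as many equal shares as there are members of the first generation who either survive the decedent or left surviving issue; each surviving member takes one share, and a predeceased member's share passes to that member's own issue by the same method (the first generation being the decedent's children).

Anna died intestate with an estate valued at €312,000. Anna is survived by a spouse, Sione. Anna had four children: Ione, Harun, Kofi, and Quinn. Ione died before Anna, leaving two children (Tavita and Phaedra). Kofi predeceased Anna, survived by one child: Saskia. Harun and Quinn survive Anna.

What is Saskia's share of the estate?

Sione first takes €200,000, leaving a balance of €112,000. Sione then takes one-half of the balance (€56,000), for a total of €256,000. The remaining €56,000 passes to the descendants.
The descendants' portion (€56,000) is divided into 4 shares of €14,000: Harun and Quinn each take €14,000; Ione's €14,000 share passes to Ione's issue; Kofi's €14,000 share passes to Kofi's issue.
Ione's share (€14,000) is divided into 2 shares of €7,000: Tavita and Phaedra each take €7,000.
Kofi's share (€14,000) passes entirely to Saskia.

Saskia receives €14,000.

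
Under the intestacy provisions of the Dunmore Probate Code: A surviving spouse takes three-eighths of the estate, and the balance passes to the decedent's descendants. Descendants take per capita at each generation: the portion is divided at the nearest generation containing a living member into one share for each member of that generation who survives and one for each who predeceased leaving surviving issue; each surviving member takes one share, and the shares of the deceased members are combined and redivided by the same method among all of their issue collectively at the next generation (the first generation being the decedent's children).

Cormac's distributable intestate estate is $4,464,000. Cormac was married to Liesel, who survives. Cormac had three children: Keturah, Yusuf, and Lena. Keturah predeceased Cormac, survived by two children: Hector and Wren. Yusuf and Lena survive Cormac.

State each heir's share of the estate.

Liesel takes three-eighths of $4,464,000 = $1,674,000. The remaining $2,790,000 passes to the descendants.
The descendants' portion ($2,790,000) is divided at the children's generation into 3 shares of $930,000. Yusuf and Lena each take $930,000. The remaining share for the deceased Keturah ($930,000) is carried to the next generation.
That pool ($930,000) is divided at the grandchildren's generation equally among Hector and Wren: $465,000 each.

Liesel: $1,674,000; Hector: $465,000; Wren: $465,000; Yusuf: $930,000; Lena: $930,000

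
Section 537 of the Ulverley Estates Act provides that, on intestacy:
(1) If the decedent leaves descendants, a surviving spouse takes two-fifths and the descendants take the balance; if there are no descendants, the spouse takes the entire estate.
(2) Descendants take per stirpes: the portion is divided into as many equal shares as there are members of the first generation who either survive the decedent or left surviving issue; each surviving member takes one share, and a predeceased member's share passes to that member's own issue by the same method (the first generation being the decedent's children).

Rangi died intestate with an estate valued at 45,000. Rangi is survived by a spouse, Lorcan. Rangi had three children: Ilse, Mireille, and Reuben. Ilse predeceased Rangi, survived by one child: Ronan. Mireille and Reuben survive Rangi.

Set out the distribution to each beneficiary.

Lorcan: 18,000; Ronan: 9,000; Mireille: 9,000; Reuben: 9,000

Lorcan takes two-fifths of 45,000 = 18,000. The remaining 27,000 passes to the descendants.
The descendants' portion (27,000) is divided into 3 shares of 9,000: Mireille and Reuben each take 9,000; Ilse's 9,000 share passes to Ilse's issue.
Ilse's share (9,000) passes entirely to Ronan.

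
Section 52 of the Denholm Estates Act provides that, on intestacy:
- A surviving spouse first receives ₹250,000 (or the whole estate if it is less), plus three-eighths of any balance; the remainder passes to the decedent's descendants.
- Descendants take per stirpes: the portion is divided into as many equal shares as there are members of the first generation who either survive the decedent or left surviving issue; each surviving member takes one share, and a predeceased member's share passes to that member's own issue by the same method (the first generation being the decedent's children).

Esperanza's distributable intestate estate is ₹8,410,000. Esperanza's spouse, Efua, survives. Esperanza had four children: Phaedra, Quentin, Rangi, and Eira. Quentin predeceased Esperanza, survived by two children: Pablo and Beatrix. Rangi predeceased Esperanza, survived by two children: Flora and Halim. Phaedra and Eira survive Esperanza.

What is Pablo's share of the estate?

Efua first takes ₹250,000, leaving a balance of ₹8,160,000. Efua then takes three-eighths of the balance (₹3,060,000), for a total of ₹3,310,000. The remaining ₹5,100,000 passes to the descendants.
The descendants' portion (₹5,100,000) is divided into 4 shares of ₹1,275,000: Phaedra and Eira each take ₹1,275,000; Quentin's ₹1,275,000 share passes to Quentin's issue; Rangi's ₹1,275,000 share passes to Rangi's issue.
Quentin's share (₹1,275,000) is divided into 2 shares of ₹637,500: Pablo and Beatrix each take ₹637,500.
Rangi's share (₹1,275,000) is divided into 2 shares of ₹637,500: Flora and Halim each take ₹637,500.

Pablo receives ₹637,500.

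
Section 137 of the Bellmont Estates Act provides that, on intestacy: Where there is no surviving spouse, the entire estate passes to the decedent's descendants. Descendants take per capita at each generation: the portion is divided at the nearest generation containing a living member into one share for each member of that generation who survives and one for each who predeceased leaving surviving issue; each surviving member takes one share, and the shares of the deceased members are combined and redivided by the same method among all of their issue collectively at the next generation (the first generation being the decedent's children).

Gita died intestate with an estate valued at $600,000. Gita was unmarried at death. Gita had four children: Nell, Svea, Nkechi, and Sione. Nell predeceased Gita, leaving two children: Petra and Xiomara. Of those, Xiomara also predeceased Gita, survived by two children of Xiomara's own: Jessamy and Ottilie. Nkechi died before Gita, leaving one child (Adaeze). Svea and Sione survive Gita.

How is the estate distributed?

Petra: $100,000; Jessamy: $50,000; Ottilie: $50,000; Svea: $150,000; Adaeze: $100,000; Sione: $150,000

The entire $600,000 passes to the descendants.
That amount ($600,000) is divided at the children's generation into 4 shares of $150,000. Svea and Sione each take $150,000. The 2 shares of the deceased (Nell and Nkechi) are combined into a pool of $300,000.
That pool ($300,000) is divided at the grandchildren's generation into 3 shares of $100,000. Petra and Adaeze each take $100,000. The remaining share for the deceased Xiomara ($100,000) is carried to the next generation.
That pool ($100,000) is divided at the great-grandchildren's generation equally among Jessamy and Ottilie: $50,000 each.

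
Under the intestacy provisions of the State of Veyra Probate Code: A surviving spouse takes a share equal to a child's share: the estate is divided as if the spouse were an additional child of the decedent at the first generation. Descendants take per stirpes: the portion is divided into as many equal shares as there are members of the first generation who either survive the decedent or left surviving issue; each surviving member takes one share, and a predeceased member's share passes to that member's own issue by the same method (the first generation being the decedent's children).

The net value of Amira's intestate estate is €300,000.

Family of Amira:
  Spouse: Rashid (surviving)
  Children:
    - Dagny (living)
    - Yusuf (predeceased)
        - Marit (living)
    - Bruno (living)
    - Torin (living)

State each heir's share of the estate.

The spouse counts as an additional share at the children's level, so there are 5 primary shares of €60,000. Rashid takes one such share (€60,000).
The children's combined portion (€240,000) is divided into 4 shares of €60,000: Dagny, Bruno, and Torin each take €60,000; Yusuf's €60,000 share passes to Yusuf's issue.
Yusuf's share (€60,000) passes entirely to Marit.

Rashid: €60,000; Dagny: €60,000; Marit: €60,000; Bruno: €60,000; Torin: €60,000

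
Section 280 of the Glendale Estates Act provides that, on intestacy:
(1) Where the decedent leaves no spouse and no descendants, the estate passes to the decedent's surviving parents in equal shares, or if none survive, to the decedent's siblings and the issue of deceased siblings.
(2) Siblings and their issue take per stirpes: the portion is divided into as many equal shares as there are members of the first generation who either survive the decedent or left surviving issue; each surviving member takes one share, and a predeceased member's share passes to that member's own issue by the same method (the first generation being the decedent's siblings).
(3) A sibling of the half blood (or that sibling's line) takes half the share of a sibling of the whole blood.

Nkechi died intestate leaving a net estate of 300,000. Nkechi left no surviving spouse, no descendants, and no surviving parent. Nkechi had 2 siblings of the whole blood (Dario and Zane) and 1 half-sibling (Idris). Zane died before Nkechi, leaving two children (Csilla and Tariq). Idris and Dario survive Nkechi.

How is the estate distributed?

Idris: 60,000; Dario: 120,000; Csilla: 60,000; Tariq: 60,000

The entire 300,000 passes to the siblings and their issue.
Counting each half-blood sibling's line as half a unit, there are 5/2 units in 300,000, so one unit is 120,000. Whole-blood lines (Dario and Zane) take 120,000 each; half-blood lines (Idris) take 60,000 each.
Zane's share (120,000) is divided into 2 shares of 60,000: Csilla and Tariq each take 60,000.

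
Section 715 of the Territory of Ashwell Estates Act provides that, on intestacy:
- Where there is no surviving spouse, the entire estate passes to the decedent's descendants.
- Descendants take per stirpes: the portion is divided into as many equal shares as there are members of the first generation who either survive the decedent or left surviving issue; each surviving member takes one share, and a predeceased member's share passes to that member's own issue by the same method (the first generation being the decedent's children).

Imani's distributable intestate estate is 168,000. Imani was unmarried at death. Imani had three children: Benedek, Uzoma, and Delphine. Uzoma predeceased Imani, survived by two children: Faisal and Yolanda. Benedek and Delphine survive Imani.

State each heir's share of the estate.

The entire 168,000 passes to the descendants.
That amount (168,000) is divided into 3 shares of 56,000: Benedek and Delphine each take 56,000; Uzoma's 56,000 share passes to Uzoma's issue.
Uzoma's share (56,000) is divided into 2 shares of 28,000: Faisal and Yolanda each take 28,000.

Benedek: 56,000; Faisal: 28,000; Yolanda: 28,000; Delphine: 56,000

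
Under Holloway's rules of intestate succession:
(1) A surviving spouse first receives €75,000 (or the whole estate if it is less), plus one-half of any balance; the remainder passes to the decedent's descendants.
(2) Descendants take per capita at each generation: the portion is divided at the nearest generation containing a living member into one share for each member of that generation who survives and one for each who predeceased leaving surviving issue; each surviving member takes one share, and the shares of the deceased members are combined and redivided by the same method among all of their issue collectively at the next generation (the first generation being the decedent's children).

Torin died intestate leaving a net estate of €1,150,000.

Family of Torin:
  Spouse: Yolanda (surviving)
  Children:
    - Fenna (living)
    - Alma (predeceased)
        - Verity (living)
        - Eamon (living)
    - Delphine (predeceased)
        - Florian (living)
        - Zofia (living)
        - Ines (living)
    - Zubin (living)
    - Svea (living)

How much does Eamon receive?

Eamon receives €43,000.

Yolanda first takes €75,000, leaving a balance of €1,075,000. Yolanda then takes one-half of the balance (€537,500), for a total of €612,500. The remaining €537,500 passes to the descendants.
The descendants' portion (€537,500) is divided at the children's generation into 5 shares of €107,500. Fenna, Zubin, and Svea each take €107,500. The 2 shares of the deceased (Alma and Delphine) are combined into a pool of €215,000.
That pool (€215,000) is divided at the grandchildren's generation equally among Verity, Eamon, Florian, Zofia, and Ines: €43,000 each.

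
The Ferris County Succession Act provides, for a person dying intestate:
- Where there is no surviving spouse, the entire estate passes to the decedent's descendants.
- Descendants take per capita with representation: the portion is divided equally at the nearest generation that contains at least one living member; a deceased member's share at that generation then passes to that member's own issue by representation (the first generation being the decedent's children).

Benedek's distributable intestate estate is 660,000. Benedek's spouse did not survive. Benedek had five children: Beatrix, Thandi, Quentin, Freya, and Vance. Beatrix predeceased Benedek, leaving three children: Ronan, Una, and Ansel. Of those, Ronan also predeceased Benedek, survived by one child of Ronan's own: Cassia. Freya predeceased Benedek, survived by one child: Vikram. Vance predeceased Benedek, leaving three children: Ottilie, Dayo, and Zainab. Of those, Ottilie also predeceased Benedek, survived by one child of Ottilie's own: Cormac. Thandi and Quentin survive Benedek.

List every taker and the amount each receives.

The entire 660,000 passes to the descendants.
That amount (660,000) is divided into 5 shares of 132,000: Thandi and Quentin each take 132,000; Beatrix's 132,000 share passes to Beatrix's issue; Freya's 132,000 share passes to Freya's issue; Vance's 132,000 share passes to Vance's issue.
Beatrix's share (132,000) is divided into 3 shares of 44,000: Una and Ansel each take 44,000; Ronan's 44,000 share passes to Ronan's issue.
Ronan's share (44,000) passes entirely to Cassia.
Freya's share (132,000) passes entirely to Vikram.
Vance's share (132,000) is divided into 3 shares of 44,000: Dayo and Zainab each take 44,000; Ottilie's 44,000 share passes to Ottilie's issue.
Ottilie's share (44,000) passes entirely to Cormac.

Cassia: 44,000; Una: 44,000; Ansel: 44,000; Thandi: 132,000; Quentin: 132,000; Vikram: 132,000; Cormac: 44,000; Dayo: 44,000; Zainab: 44,000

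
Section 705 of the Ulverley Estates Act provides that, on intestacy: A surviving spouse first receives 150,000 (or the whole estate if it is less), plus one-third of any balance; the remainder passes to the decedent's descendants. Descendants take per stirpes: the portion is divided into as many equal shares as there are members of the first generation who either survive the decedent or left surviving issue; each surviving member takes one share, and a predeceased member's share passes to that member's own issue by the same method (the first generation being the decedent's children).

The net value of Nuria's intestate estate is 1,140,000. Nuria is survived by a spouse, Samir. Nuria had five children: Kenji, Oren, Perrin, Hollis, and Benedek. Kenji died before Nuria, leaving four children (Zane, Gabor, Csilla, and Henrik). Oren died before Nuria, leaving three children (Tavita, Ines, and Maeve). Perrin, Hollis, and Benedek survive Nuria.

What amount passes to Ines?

Samir first takes 150,000, leaving a balance of 990,000. Samir then takes one-third of the balance (330,000), for a total of 480,000. The remaining 660,000 passes to the descendants.
The descendants' portion (660,000) is divided into 5 shares of 132,000: Perrin, Hollis, and Benedek each take 132,000; Kenji's 132,000 share passes to Kenji's issue; Oren's 132,000 share passes to Oren's issue.
Kenji's share (132,000) is divided into 4 shares of 33,000: Zane, Gabor, Csilla, and Henrik each take 33,000.
Oren's share (132,000) is divided into 3 shares of 44,000: Tavita, Ines, and Maeve each take 44,000.

Ines receives 44,000.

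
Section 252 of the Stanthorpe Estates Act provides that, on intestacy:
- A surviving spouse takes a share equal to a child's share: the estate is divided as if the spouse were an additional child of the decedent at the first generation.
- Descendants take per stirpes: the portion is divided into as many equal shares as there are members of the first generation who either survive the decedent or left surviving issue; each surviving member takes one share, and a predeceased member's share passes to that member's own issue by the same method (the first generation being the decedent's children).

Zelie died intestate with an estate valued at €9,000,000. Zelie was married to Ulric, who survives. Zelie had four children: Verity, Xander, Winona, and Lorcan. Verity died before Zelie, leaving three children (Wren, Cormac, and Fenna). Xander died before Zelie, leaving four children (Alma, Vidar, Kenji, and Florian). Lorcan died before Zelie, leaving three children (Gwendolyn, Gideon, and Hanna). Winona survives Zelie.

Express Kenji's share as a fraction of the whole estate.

The spouse counts as an additional share at the children's level, so there are 5 primary shares of €1,800,000. Ulric takes one such share (€1,800,000).
The children's combined portion (€7,200,000) is divided into 4 shares of €1,800,000: Winona takes €1,800,000; Verity's €1,800,000 share passes to Verity's issue; Xander's €1,800,000 share passes to Xander's issue; Lorcan's €1,800,000 share passes to Lorcan's issue.
Verity's share (€1,800,000) is divided into 3 shares of €600,000: Wren, Cormac, and Fenna each take €600,000.
Xander's share (€1,800,000) is divided into 4 shares of €450,000: Alma, Vidar, Kenji, and Florian each take €450,000.
Lorcan's share (€1,800,000) is divided into 3 shares of €600,000: Gwendolyn, Gideon, and Hanna each take €600,000.

Kenji receives 1/20 of the estate.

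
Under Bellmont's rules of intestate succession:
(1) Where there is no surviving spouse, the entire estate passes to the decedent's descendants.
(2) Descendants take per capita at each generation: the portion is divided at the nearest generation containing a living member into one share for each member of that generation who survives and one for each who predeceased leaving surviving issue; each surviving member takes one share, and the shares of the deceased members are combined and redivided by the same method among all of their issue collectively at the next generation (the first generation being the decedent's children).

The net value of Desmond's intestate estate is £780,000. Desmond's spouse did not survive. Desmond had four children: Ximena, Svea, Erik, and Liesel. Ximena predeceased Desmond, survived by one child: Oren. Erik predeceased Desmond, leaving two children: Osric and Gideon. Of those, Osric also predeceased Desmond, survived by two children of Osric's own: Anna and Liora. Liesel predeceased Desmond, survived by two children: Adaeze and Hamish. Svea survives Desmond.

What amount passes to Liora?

The entire £780,000 passes to the descendants.
That amount (£780,000) is divided at the children's generation into 4 shares of £195,000. Svea takes £195,000. The 3 shares of the deceased (Ximena, Erik, and Liesel) are combined into a pool of £585,000.
That pool (£585,000) is divided at the grandchildren's generation into 5 shares of £117,000. Oren, Gideon, Adaeze, and Hamish each take £117,000. The remaining share for the deceased Osric (£117,000) is carried to the next generation.
That pool (£117,000) is divided at the great-grandchildren's generation equally among Anna and Liora: £58,500 each.

Liora receives £58,500.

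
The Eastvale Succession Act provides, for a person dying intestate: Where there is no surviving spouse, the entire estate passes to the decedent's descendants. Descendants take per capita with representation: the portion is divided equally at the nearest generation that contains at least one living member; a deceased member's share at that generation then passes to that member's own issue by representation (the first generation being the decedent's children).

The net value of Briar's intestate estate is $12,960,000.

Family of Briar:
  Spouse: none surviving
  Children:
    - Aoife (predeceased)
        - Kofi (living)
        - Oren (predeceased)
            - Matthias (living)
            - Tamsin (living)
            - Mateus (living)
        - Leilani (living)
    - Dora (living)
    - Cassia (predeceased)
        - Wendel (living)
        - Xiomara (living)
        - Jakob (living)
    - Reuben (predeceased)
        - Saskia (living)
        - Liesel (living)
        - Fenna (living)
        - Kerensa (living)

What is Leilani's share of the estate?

Leilani receives $1,080,000.

The entire $12,960,000 passes to the descendants.
That amount ($12,960,000) is divided into 4 shares of $3,240,000: Dora takes $3,240,000; Aoife's $3,240,000 share passes to Aoife's issue; Cassia's $3,240,000 share passes to Cassia's issue; Reuben's $3,240,000 share passes to Reuben's issue.
Aoife's share ($3,240,000) is divided into 3 shares of $1,080,000: Kofi and Leilani each take $1,080,000; Oren's $1,080,000 share passes to Oren's issue.
Oren's share ($1,080,000) is divided into 3 shares of $360,000: Matthias, Tamsin, and Mateus each take $360,000.
Cassia's share ($3,240,000) is divided into 3 shares of $1,080,000: Wendel, Xiomara, and Jakob each take $1,080,000.
Reuben's share ($3,240,000) is divided into 4 shares of $810,000: Saskia, Liesel, Fenna, and Kerensa each take $810,000.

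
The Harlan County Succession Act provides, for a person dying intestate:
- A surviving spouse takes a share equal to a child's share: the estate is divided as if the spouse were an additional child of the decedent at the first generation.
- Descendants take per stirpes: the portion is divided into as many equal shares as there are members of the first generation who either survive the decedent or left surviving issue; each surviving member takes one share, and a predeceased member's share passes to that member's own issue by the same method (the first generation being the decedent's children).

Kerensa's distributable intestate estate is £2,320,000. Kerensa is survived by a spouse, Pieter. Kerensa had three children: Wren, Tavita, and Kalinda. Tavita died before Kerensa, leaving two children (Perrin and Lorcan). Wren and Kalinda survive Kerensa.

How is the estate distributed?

The spouse counts as an additional share at the children's level, so there are 4 primary shares of £580,000. Pieter takes one such share (£580,000).
The children's combined portion (£1,740,000) is divided into 3 shares of £580,000: Wren and Kalinda each take £580,000; Tavita's £580,000 share passes to Tavita's issue.
Tavita's share (£580,000) is divided into 2 shares of £290,000: Perrin and Lorcan each take £290,000.

Pieter: £580,000; Wren: £580,000; Perrin: £290,000; Lorcan: £290,000; Kalinda: £580,000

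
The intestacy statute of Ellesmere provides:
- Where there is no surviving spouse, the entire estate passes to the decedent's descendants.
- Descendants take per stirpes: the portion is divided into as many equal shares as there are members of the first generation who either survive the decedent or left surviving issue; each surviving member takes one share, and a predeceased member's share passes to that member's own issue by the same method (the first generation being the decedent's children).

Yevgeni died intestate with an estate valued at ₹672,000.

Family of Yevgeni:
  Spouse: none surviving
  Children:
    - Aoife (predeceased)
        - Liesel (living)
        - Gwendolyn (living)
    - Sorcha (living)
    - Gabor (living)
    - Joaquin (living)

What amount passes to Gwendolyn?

Gwendolyn receives ₹84,000.

The entire ₹672,000 passes to the descendants.
That amount (₹672,000) is divided into 4 shares of ₹168,000: Sorcha, Gabor, and Joaquin each take ₹168,000; Aoife's ₹168,000 share passes to Aoife's issue.
Aoife's share (₹168,000) is divided into 2 shares of ₹84,000: Liesel and Gwendolyn each take ₹84,000.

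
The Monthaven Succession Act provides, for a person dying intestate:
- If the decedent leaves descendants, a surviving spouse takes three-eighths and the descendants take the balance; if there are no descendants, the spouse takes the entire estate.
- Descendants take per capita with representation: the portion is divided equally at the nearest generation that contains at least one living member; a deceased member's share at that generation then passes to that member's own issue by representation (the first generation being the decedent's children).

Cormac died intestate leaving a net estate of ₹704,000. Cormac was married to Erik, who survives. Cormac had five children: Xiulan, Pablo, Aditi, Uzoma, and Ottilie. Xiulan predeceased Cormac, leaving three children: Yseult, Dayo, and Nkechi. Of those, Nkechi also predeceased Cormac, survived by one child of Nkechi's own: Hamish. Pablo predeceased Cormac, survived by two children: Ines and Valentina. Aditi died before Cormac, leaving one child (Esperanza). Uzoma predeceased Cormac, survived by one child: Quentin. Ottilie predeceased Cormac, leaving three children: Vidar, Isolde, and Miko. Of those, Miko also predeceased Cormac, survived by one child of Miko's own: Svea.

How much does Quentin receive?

Erik takes three-eighths of ₹704,000 = ₹264,000. The remaining ₹440,000 passes to the descendants.
No child survives, so the initial division is made at the grandchildren's generation.
The descendants' portion (₹440,000) is divided into 10 shares of ₹44,000: Yseult, Dayo, Ines, Valentina, Esperanza, Quentin, Vidar, and Isolde each take ₹44,000; Nkechi's ₹44,000 share passes to Nkechi's issue; Miko's ₹44,000 share passes to Miko's issue.
Nkechi's share (₹44,000) passes entirely to Hamish.
Miko's share (₹44,000) passes entirely to Svea.

Quentin receives ₹44,000.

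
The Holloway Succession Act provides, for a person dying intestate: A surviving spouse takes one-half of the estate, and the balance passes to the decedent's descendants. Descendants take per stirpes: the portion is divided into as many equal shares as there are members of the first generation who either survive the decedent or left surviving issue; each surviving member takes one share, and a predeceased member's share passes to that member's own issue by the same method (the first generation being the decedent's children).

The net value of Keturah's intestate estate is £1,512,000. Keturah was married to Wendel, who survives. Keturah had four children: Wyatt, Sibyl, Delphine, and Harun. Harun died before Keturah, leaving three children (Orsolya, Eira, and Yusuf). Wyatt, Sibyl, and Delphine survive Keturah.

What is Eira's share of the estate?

Eira receives £63,000.

Wendel takes one-half of £1,512,000 = £756,000. The remaining £756,000 passes to the descendants.
The descendants' portion (£756,000) is divided into 4 shares of £189,000: Wyatt, Sibyl, and Delphine each take £189,000; Harun's £189,000 share passes to Harun's issue.
Harun's share (£189,000) is divided into 3 shares of £63,000: Orsolya, Eira, and Yusuf each take £63,000.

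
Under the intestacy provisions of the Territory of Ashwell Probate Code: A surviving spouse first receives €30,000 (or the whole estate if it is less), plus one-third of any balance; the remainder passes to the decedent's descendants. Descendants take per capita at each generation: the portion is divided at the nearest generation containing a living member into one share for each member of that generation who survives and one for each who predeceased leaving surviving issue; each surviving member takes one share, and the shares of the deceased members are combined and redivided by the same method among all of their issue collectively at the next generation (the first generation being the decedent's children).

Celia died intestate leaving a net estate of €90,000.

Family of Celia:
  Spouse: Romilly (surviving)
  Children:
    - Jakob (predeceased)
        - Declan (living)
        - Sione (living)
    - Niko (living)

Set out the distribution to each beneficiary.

Romilly: €50,000; Declan: €10,000; Sione: €10,000; Niko: €20,000

Romilly first takes €30,000, leaving a balance of €60,000. Romilly then takes one-third of the balance (€20,000), for a total of €50,000. The remaining €40,000 passes to the descendants.
The descendants' portion (€40,000) is divided at the children's generation into 2 shares of €20,000. Niko takes €20,000. The remaining share for the deceased Jakob (€20,000) is carried to the next generation.
That pool (€20,000) is divided at the grandchildren's generation equally among Declan and Sione: €10,000 each.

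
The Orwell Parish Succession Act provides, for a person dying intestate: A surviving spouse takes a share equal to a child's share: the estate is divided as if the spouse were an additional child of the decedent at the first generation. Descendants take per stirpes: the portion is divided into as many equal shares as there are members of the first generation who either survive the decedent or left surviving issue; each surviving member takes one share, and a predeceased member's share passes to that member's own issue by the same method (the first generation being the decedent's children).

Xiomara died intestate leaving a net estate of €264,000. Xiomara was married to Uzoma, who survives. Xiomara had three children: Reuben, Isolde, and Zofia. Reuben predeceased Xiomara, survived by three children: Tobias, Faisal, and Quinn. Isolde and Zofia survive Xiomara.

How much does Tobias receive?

The spouse counts as an additional share at the children's level, so there are 4 primary shares of €66,000. Uzoma takes one such share (€66,000).
The children's combined portion (€198,000) is divided into 3 shares of €66,000: Isolde and Zofia each take €66,000; Reuben's €66,000 share passes to Reuben's issue.
Reuben's share (€66,000) is divided into 3 shares of €22,000: Tobias, Faisal, and Quinn each take €22,000.

Tobias receives €22,000.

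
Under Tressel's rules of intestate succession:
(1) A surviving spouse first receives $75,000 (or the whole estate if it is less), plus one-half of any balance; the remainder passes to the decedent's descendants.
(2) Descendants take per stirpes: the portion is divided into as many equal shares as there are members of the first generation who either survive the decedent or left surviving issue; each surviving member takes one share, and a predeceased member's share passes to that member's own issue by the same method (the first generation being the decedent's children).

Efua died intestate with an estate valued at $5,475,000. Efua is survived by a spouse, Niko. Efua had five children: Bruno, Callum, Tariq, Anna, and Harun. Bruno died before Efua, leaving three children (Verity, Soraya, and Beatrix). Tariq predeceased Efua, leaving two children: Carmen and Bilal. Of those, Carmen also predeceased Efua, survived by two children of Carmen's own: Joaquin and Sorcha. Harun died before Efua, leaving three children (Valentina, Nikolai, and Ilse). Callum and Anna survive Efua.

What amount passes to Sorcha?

Niko first takes $75,000, leaving a balance of $5,400,000. Niko then takes one-half of the balance ($2,700,000), for a total of $2,775,000. The remaining $2,700,000 passes to the descendants.
The descendants' portion ($2,700,000) is divided into 5 shares of $540,000: Callum and Anna each take $540,000; Bruno's $540,000 share passes to Bruno's issue; Tariq's $540,000 share passes to Tariq's issue; Harun's $540,000 share passes to Harun's issue.
Bruno's share ($540,000) is divided into 3 shares of $180,000: Verity, Soraya, and Beatrix each take $180,000.
Tariq's share ($540,000) is divided into 2 shares of $270,000: Bilal takes $270,000; Carmen's $270,000 share passes to Carmen's issue.
Carmen's share ($270,000) is divided into 2 shares of $135,000: Joaquin and Sorcha each take $135,000.
Harun's share ($540,000) is divided into 3 shares of $180,000: Valentina, Nikolai, and Ilse each take $180,000.

Sorcha receives $135,000.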